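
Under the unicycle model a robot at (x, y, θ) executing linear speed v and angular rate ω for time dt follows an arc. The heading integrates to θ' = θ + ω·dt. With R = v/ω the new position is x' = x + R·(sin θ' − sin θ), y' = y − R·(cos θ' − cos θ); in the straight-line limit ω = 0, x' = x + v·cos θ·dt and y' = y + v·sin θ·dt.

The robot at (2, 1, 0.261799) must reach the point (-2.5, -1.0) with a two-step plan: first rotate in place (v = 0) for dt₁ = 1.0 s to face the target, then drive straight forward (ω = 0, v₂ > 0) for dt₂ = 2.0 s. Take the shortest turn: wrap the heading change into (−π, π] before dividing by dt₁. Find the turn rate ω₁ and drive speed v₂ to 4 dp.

heading to target = atan2(-1−1, -2.5−2) = -2.7234
Δθ = wrap(-2.7234 − 0.2618) = -2.9852; ω₁ = Δθ/dt₁ = -2.9852
distance = √((-2.5−2)² + (-1−1)²) = 4.9244; v₂ = distance/dt₂ = 2.4622

ω₁ = -2.9852, v₂ = 2.4622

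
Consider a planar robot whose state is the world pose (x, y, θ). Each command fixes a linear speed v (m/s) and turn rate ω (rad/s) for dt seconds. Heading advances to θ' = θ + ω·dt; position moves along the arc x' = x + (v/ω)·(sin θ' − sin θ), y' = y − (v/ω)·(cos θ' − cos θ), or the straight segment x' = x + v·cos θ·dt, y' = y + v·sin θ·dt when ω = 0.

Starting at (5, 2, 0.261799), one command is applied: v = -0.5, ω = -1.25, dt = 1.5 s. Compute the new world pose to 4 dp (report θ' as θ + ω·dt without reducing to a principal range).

(4.4968, 2.4033, -1.6132)

θ' = 0.2618 + -1.25·1.5 = -1.6132
R = v/ω = -0.5/-1.25 = 0.4000
x' = 5 + 0.4000·(sin -1.6132 − sin 0.2618) = 4.4968
y' = 2 − 0.4000·(cos -1.6132 − cos 0.2618) = 2.4033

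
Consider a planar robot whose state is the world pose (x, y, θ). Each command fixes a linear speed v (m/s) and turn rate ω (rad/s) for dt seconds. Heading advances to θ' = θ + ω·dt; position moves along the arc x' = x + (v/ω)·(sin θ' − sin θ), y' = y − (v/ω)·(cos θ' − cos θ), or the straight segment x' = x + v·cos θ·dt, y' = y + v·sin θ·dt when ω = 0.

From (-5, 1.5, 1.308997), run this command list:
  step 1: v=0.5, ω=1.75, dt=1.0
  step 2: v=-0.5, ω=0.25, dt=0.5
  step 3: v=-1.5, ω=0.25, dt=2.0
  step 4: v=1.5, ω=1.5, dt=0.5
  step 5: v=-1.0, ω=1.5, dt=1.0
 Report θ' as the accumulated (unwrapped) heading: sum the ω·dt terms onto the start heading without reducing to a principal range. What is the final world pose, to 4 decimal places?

step 1: θ'=3.0590 (R=0.2857) → pose (-5.2524, 1.8587, 3.0590)
step 2: θ'=3.1840 (R=-2.0000) → pose (-5.0026, 1.8537, 3.1840)
step 3: θ'=3.6840 (R=-6.0000) → pose (-2.1598, 2.7095, 3.6840)
step 4: θ'=4.4340 (R=1.0000) → pose (-2.6051, 2.1278, 4.4340)
step 5: θ'=5.9340 (R=-0.6667) → pose (-3.0180, 2.9374, 5.9340)

(-3.0180, 2.9374, 5.9340)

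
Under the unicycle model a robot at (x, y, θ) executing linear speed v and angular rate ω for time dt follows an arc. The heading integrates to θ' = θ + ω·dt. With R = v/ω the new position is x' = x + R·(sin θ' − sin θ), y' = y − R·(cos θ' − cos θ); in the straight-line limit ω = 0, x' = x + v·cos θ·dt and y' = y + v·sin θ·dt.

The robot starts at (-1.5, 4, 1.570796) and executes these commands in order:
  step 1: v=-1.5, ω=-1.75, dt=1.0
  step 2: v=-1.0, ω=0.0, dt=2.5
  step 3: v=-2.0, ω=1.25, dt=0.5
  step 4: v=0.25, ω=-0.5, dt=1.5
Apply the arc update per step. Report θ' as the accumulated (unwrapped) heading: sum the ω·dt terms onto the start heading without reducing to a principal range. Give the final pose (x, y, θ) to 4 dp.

step 1: θ'=-0.1792 (R=0.8571) → pose (-2.5099, 3.1566, -0.1792)
step 2: θ'=-0.1792 (straight) → pose (-4.9699, 3.6022, -0.1792)
step 3: θ'=0.4458 (R=-1.6000) → pose (-5.9450, 3.4715, 0.4458)
step 4: θ'=-0.3042 (R=-0.5000) → pose (-5.5796, 3.4974, -0.3042)

(-5.5796, 3.4974, -0.3042)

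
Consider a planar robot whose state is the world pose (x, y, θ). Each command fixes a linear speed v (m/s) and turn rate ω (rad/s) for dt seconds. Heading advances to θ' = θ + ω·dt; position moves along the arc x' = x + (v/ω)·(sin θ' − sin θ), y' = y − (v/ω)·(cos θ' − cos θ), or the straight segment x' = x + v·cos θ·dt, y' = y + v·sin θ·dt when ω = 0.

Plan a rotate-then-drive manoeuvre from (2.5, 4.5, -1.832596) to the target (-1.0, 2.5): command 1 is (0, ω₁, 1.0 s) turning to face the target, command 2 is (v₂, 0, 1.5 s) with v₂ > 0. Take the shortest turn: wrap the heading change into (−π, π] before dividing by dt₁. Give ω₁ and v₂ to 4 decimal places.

ω₁ = -0.7899, v₂ = 2.6874

heading to target = atan2(2.5−4.5, -1−2.5) = -2.6224
Δθ = wrap(-2.6224 − -1.8326) = -0.7899; ω₁ = Δθ/dt₁ = -0.7899
distance = √((-1−2.5)² + (2.5−4.5)²) = 4.0311; v₂ = distance/dt₂ = 2.6874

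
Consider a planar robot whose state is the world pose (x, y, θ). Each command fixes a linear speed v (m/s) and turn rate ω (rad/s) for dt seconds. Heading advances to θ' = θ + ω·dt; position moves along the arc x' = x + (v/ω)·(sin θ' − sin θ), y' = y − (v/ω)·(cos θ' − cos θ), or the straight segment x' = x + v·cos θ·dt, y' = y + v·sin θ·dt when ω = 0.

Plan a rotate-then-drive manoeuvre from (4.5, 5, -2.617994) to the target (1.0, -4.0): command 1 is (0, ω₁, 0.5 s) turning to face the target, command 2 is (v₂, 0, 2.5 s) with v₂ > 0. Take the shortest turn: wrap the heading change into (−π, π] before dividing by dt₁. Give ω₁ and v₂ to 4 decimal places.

heading to target = atan2(-4−5, 1−4.5) = -1.9417
Δθ = wrap(-1.9417 − -2.6180) = 0.6763; ω₁ = Δθ/dt₁ = 1.3526
distance = √((1−4.5)² + (-4−5)²) = 9.6566; v₂ = distance/dt₂ = 3.8626

ω₁ = 1.3526, v₂ = 3.8626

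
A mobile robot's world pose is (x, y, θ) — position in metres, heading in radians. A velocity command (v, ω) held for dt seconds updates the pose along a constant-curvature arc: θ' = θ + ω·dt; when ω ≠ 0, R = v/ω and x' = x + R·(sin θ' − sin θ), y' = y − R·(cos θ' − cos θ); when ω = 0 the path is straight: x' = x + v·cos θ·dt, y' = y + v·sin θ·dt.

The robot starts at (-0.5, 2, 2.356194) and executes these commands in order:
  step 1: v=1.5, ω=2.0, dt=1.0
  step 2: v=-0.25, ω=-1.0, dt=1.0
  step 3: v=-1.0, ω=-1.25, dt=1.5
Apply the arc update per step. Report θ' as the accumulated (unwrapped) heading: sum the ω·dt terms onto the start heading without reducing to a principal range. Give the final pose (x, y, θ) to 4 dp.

step 1: θ'=4.3562 (R=0.7500) → pose (-1.7333, 1.7312, 4.3562)
step 2: θ'=3.3562 (R=0.2500) → pose (-1.5522, 1.8883, 3.3562)
step 3: θ'=1.4812 (R=0.8000) → pose (-0.5850, 1.0351, 1.4812)

(-0.5850, 1.0351, 1.4812)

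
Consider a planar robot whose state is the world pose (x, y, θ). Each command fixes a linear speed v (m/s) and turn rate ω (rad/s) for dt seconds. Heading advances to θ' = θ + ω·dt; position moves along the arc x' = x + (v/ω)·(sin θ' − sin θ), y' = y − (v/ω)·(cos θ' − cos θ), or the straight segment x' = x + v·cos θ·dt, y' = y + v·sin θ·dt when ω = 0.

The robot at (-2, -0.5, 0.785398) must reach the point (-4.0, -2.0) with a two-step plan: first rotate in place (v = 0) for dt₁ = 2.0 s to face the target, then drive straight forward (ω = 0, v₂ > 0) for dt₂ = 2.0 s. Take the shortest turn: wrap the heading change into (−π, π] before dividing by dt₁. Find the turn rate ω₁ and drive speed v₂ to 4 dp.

heading to target = atan2(-2−-0.5, -4−-2) = -2.4981
Δθ = wrap(-2.4981 − 0.7854) = 2.9997; ω₁ = Δθ/dt₁ = 1.4998
distance = √((-4−-2)² + (-2−-0.5)²) = 2.5000; v₂ = distance/dt₂ = 1.2500

ω₁ = 1.4998, v₂ = 1.2500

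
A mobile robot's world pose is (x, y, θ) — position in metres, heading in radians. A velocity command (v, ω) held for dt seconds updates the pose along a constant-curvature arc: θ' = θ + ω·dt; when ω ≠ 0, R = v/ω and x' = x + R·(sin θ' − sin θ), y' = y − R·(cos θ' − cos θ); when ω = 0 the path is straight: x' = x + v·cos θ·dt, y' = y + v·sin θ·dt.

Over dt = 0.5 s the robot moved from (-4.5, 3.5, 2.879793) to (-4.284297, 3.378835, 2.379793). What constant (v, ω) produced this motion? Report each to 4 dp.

Δθ = 2.379793 − 2.879793 = -0.500000
ω = Δθ/dt = -0.500000/0.5 = -1.0000
R = Δx/(sin θ' − sin θ) = 0.5000
v = R·ω = 0.5000·-1.0000 = -0.5000

v = -0.5000, ω = -1.0000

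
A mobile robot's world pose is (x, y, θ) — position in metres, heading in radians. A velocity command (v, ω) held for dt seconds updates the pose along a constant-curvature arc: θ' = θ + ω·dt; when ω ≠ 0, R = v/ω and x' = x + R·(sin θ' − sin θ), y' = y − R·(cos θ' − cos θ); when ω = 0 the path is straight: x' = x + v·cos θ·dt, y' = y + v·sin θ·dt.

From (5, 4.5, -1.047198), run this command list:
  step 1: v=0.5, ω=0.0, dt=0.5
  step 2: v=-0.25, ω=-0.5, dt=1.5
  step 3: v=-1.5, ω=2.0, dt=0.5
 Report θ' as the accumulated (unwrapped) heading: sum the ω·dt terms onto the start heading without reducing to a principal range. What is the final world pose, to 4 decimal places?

(4.8765, 5.3381, -0.7972)

step 1: θ'=-1.0472 (straight) → pose (5.1250, 4.2835, -1.0472)
step 2: θ'=-1.7972 (R=0.5000) → pose (5.0708, 4.6457, -1.7972)
step 3: θ'=-0.7972 (R=-0.7500) → pose (4.8765, 5.3381, -0.7972)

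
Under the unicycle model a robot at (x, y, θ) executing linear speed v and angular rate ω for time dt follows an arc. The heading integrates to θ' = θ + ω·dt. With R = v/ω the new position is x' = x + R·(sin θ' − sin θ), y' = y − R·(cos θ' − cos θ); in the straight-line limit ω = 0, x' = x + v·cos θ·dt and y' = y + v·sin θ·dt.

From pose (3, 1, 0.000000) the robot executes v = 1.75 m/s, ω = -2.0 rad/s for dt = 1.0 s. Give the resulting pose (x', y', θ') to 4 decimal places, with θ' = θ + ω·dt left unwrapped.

θ' = 0.0000 + -2.0·1.0 = -2.0000
R = v/ω = 1.75/-2.0 = -0.8750
x' = 3 + -0.8750·(sin -2.0000 − sin 0.0000) = 3.7956
y' = 1 − -0.8750·(cos -2.0000 − cos 0.0000) = -0.2391

(3.7956, -0.2391, -2.0000)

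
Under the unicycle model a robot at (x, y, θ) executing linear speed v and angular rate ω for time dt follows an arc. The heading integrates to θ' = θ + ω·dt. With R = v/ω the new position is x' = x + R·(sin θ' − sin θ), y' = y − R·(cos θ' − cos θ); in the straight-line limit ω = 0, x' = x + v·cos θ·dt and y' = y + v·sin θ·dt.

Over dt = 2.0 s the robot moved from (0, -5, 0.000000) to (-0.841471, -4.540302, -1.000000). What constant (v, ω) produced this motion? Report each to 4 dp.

Δθ = -1.000000 − 0.000000 = -1.000000
ω = Δθ/dt = -1.000000/2.0 = -0.5000
R = Δx/(sin θ' − sin θ) = 1.0000
v = R·ω = 1.0000·-0.5000 = -0.5000

v = -0.5000, ω = -0.5000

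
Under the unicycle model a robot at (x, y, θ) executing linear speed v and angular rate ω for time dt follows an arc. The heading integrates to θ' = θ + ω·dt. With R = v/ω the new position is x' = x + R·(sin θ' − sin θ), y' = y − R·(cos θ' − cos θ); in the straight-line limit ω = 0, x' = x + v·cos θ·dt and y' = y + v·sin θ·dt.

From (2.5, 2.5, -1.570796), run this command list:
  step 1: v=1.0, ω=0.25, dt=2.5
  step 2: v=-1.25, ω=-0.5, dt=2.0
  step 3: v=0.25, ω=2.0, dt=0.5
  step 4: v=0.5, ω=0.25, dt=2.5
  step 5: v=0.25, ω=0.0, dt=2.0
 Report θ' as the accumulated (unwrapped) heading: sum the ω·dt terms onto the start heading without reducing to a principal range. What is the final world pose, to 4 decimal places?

(4.4380, 1.5337, -0.3208)

step 1: θ'=-0.9458 (R=4.0000) → pose (3.2561, 0.1596, -0.9458)
step 2: θ'=-1.9458 (R=2.5000) → pose (2.9573, 2.5380, -1.9458)
step 3: θ'=-0.9458 (R=0.1250) → pose (2.9722, 2.4191, -0.9458)
step 4: θ'=-0.3208 (R=2.0000) → pose (3.9635, 1.6913, -0.3208)
step 5: θ'=-0.3208 (straight) → pose (4.4380, 1.5337, -0.3208)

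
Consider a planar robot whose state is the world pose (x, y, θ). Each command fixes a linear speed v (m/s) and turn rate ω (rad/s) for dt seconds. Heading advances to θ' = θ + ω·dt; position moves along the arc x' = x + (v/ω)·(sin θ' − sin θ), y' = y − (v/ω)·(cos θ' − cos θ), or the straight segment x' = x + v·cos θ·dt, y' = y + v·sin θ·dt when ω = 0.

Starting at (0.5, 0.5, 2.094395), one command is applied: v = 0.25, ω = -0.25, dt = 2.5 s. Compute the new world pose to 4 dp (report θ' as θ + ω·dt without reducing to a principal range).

θ' = 2.0944 + -0.25·2.5 = 1.4694
R = v/ω = 0.25/-0.25 = -1.0000
x' = 0.5 + -1.0000·(sin 1.4694 − sin 2.0944) = 0.3712
y' = 0.5 − -1.0000·(cos 1.4694 − cos 2.0944) = 1.1012

(0.3712, 1.1012, 1.4694)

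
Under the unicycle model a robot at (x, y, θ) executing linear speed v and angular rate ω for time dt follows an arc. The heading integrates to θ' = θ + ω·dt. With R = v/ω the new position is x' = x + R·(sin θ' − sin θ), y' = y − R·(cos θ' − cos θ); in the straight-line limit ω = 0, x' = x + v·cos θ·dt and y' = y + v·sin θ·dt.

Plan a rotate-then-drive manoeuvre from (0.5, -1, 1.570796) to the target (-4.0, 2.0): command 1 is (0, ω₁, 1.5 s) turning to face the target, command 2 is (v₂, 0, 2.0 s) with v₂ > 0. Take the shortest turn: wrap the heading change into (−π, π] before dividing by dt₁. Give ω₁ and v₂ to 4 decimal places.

heading to target = atan2(2−-1, -4−0.5) = 2.5536
Δθ = wrap(2.5536 − 1.5708) = 0.9828; ω₁ = Δθ/dt₁ = 0.6552
distance = √((-4−0.5)² + (2−-1)²) = 5.4083; v₂ = distance/dt₂ = 2.7042

ω₁ = 0.6552, v₂ = 2.7042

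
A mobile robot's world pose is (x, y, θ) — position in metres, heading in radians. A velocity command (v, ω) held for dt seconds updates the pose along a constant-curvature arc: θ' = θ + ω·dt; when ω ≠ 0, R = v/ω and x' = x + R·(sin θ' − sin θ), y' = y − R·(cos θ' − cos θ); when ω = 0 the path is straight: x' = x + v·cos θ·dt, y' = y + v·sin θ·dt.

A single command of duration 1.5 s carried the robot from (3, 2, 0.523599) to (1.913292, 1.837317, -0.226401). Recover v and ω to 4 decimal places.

Δθ = -0.226401 − 0.523599 = -0.750000
ω = Δθ/dt = -0.750000/1.5 = -0.5000
R = Δx/(sin θ' − sin θ) = 1.5000
v = R·ω = 1.5000·-0.5000 = -0.7500

v = -0.7500, ω = -0.5000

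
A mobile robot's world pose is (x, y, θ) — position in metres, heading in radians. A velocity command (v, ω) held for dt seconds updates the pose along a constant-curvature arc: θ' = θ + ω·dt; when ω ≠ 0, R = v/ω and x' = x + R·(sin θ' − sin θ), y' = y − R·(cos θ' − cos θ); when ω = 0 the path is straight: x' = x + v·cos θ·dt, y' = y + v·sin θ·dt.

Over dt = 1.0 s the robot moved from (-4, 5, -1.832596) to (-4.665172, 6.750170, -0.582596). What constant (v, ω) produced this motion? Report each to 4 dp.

Δθ = -0.582596 − -1.832596 = 1.250000
ω = Δθ/dt = 1.250000/1.0 = 1.2500
R = −Δy/(cos θ' − cos θ) = -1.6000
v = R·ω = -1.6000·1.2500 = -2.0000

v = -2.0000, ω = 1.2500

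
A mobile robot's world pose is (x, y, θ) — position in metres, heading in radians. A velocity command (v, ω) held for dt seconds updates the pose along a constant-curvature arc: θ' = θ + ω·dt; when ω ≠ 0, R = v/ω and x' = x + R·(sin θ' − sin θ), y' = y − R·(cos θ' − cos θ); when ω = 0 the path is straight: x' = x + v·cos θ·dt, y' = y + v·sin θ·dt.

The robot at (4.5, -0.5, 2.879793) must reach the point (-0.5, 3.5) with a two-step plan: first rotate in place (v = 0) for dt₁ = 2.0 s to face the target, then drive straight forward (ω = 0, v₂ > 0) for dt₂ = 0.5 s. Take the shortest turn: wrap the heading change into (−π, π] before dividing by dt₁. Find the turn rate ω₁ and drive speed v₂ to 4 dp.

heading to target = atan2(3.5−-0.5, -0.5−4.5) = 2.4669
Δθ = wrap(2.4669 − 2.8798) = -0.4129; ω₁ = Δθ/dt₁ = -0.2065
distance = √((-0.5−4.5)² + (3.5−-0.5)²) = 6.4031; v₂ = distance/dt₂ = 12.8062

ω₁ = -0.2065, v₂ = 12.8062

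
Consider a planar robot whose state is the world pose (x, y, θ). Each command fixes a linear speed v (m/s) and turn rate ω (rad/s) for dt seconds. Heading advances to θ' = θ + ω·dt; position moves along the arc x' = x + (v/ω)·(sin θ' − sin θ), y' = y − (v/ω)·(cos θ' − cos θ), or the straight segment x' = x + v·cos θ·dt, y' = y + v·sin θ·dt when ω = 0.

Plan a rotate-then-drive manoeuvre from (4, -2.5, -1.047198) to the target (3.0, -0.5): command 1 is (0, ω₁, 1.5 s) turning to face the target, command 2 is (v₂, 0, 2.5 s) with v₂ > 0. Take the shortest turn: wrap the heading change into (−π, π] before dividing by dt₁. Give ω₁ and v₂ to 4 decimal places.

heading to target = atan2(-0.5−-2.5, 3−4) = 2.0344
Δθ = wrap(2.0344 − -1.0472) = 3.0816; ω₁ = Δθ/dt₁ = 2.0544
distance = √((3−4)² + (-0.5−-2.5)²) = 2.2361; v₂ = distance/dt₂ = 0.8944

ω₁ = 2.0544, v₂ = 0.8944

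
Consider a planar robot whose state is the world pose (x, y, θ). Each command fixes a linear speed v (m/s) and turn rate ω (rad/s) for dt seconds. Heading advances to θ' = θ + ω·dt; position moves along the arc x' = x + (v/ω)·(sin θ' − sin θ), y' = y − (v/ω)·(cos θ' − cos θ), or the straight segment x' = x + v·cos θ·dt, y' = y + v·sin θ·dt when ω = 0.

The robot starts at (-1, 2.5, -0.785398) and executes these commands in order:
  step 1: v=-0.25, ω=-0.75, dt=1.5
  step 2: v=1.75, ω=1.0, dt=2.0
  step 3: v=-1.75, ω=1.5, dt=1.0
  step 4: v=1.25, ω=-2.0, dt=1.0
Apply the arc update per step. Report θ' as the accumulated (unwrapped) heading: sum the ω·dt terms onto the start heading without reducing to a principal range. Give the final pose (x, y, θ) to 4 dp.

step 1: θ'=-1.9104 (R=0.3333) → pose (-1.0786, 2.8467, -1.9104)
step 2: θ'=0.0896 (R=1.7500) → pose (0.7281, 0.5208, 0.0896)
step 3: θ'=1.5896 (R=-1.1667) → pose (-0.3340, -0.6631, 1.5896)
step 4: θ'=-0.4104 (R=-0.6250) → pose (0.5402, -0.0783, -0.4104)

(0.5402, -0.0783, -0.4104)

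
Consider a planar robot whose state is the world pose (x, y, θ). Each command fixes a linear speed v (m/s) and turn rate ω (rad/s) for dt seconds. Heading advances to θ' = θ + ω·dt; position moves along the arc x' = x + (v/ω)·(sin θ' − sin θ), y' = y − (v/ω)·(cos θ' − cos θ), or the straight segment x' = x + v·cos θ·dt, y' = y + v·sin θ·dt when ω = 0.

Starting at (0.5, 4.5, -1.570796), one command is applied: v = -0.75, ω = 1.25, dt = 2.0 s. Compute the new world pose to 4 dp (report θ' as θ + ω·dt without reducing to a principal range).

(-0.5807, 4.8591, 0.9292)

θ' = -1.5708 + 1.25·2.0 = 0.9292
R = v/ω = -0.75/1.25 = -0.6000
x' = 0.5 + -0.6000·(sin 0.9292 − sin -1.5708) = -0.5807
y' = 4.5 − -0.6000·(cos 0.9292 − cos -1.5708) = 4.8591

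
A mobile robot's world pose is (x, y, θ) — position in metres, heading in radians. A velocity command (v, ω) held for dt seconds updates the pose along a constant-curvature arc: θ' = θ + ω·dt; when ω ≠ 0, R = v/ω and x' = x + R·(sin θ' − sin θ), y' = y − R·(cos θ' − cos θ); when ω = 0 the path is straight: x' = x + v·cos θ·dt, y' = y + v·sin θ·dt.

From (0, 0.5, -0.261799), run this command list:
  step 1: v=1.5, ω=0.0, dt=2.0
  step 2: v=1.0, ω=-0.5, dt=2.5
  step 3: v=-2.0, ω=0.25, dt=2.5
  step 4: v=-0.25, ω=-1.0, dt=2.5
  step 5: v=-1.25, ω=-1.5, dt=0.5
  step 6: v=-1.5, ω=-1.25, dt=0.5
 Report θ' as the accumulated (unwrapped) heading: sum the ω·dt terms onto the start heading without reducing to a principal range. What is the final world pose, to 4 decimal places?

step 1: θ'=-0.2618 (straight) → pose (2.8978, -0.2765, -0.2618)
step 2: θ'=-1.5118 (R=-2.0000) → pose (4.3767, -2.0904, -1.5118)
step 3: θ'=-0.8868 (R=-8.0000) → pose (2.5910, 2.4931, -0.8868)
step 4: θ'=-3.3868 (R=0.2500) → pose (2.8455, 2.8936, -3.3868)
step 5: θ'=-4.1368 (R=0.8333) → pose (3.3422, 2.5388, -4.1368)
step 6: θ'=-4.7618 (R=1.2000) → pose (3.5341, 1.8263, -4.7618)

(3.5341, 1.8263, -4.7618)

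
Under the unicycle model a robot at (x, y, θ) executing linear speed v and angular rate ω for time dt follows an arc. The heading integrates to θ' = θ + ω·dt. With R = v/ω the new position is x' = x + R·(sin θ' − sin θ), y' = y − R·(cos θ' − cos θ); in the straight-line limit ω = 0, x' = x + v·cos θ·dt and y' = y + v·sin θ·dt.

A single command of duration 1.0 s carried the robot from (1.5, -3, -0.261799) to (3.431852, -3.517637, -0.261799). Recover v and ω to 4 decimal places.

Δθ = -0.261799 − -0.261799 = 0.000000
ω = Δθ/dt = 0.000000/1.0 = 0.0000
ω = 0 → v = (Δx·cos θ + Δy·sin θ)/dt = 2.0000

v = 2.0000, ω = 0.0000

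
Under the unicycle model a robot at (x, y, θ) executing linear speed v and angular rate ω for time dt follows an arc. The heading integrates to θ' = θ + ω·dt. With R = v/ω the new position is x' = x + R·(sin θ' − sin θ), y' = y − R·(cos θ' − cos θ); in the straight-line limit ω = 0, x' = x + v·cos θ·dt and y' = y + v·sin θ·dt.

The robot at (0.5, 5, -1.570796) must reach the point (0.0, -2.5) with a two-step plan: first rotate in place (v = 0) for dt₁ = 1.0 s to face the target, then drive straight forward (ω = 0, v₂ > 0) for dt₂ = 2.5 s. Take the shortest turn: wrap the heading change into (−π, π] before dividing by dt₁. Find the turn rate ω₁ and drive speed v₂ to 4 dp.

heading to target = atan2(-2.5−5, 0−0.5) = -1.6374
Δθ = wrap(-1.6374 − -1.5708) = -0.0666; ω₁ = Δθ/dt₁ = -0.0666
distance = √((0−0.5)² + (-2.5−5)²) = 7.5166; v₂ = distance/dt₂ = 3.0067

ω₁ = -0.0666, v₂ = 3.0067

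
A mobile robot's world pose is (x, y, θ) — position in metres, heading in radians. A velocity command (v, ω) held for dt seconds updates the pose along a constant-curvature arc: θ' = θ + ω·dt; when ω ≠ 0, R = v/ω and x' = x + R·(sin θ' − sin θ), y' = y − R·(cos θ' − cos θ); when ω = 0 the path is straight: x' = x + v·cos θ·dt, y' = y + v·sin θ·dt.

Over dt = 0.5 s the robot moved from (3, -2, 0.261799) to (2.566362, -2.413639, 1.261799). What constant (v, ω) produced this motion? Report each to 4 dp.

v = -1.2500, ω = 2.0000

Δθ = 1.261799 − 0.261799 = 1.000000
ω = Δθ/dt = 1.000000/0.5 = 2.0000
R = Δx/(sin θ' − sin θ) = -0.6250
v = R·ω = -0.6250·2.0000 = -1.2500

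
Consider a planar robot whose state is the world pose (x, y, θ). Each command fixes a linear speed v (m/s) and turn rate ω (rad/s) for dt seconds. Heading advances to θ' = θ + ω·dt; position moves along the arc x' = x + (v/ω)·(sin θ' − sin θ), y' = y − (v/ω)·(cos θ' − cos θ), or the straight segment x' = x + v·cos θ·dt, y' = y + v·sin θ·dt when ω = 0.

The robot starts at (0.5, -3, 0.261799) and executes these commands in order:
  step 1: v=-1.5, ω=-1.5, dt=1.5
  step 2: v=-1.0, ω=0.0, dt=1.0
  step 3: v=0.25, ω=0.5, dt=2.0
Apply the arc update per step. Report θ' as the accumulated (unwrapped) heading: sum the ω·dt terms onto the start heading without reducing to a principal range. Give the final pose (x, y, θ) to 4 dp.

step 1: θ'=-1.9882 (R=1.0000) → pose (-0.6730, -1.6287, -1.9882)
step 2: θ'=-1.9882 (straight) → pose (-0.2676, -0.7145, -1.9882)
step 3: θ'=-0.9882 (R=0.5000) → pose (-0.2280, -1.1923, -0.9882)

(-0.2280, -1.1923, -0.9882)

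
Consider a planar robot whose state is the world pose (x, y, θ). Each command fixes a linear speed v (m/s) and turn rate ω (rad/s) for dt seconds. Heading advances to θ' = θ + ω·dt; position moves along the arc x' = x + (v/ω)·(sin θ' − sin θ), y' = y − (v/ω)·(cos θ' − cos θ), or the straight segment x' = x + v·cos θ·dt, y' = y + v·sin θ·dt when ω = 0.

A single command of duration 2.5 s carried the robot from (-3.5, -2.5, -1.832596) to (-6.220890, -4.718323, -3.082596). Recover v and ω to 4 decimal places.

Δθ = -3.082596 − -1.832596 = -1.250000
ω = Δθ/dt = -1.250000/2.5 = -0.5000
R = Δx/(sin θ' − sin θ) = -3.0000
v = R·ω = -3.0000·-0.5000 = 1.5000

v = 1.5000, ω = -0.5000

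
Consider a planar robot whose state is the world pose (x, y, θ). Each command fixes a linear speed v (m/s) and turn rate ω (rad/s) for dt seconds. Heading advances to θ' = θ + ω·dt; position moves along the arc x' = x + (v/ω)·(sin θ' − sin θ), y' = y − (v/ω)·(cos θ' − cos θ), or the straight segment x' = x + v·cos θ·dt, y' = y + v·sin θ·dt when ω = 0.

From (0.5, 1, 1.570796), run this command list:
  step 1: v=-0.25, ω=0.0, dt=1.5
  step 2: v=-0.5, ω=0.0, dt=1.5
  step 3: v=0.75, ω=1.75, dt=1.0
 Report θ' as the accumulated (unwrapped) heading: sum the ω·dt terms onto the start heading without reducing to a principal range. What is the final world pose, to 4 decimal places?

step 1: θ'=1.5708 (straight) → pose (0.5000, 0.6250, 1.5708)
step 2: θ'=1.5708 (straight) → pose (0.5000, -0.1250, 1.5708)
step 3: θ'=3.3208 (R=0.4286) → pose (-0.0050, 0.2967, 3.3208)

(-0.0050, 0.2967, 3.3208)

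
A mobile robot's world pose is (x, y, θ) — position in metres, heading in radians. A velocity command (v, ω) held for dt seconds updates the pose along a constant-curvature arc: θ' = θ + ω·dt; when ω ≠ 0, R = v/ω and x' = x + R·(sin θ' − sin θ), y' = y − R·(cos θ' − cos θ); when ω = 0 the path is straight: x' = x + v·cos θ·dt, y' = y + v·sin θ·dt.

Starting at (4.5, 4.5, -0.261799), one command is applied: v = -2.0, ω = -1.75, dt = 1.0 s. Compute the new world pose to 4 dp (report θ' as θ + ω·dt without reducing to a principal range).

θ' = -0.2618 + -1.75·1.0 = -2.0118
R = v/ω = -2.0/-1.75 = 1.1429
x' = 4.5 + 1.1429·(sin -2.0118 − sin -0.2618) = 3.7623
y' = 4.5 − 1.1429·(cos -2.0118 − cos -0.2618) = 6.0917

(3.7623, 6.0917, -2.0118)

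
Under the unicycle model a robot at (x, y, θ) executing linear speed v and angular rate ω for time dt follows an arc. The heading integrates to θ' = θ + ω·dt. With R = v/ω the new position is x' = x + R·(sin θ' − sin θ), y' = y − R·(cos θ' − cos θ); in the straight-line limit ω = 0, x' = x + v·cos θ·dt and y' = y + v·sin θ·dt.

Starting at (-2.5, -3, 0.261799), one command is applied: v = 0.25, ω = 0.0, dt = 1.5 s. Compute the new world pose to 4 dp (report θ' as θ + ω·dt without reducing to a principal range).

(-2.1378, -2.9029, 0.2618)

θ' = 0.2618 + 0.0·1.5 = 0.2618
ω = 0 → straight: x' = -2.5 + 0.25·cos(0.2618)·1.5 = -2.1378
y' = -3 + 0.25·sin(0.2618)·1.5 = -2.9029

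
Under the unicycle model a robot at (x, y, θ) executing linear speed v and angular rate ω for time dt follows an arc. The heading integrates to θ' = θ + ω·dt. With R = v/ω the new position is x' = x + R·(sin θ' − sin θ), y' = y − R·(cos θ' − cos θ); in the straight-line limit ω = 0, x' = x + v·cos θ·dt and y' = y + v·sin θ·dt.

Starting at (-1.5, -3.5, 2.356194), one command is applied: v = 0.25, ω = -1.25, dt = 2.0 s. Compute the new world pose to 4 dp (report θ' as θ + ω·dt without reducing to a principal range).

θ' = 2.3562 + -1.25·2.0 = -0.1438
R = v/ω = 0.25/-1.25 = -0.2000
x' = -1.5 + -0.2000·(sin -0.1438 − sin 2.3562) = -1.3299
y' = -3.5 − -0.2000·(cos -0.1438 − cos 2.3562) = -3.1606

(-1.3299, -3.1606, -0.1438)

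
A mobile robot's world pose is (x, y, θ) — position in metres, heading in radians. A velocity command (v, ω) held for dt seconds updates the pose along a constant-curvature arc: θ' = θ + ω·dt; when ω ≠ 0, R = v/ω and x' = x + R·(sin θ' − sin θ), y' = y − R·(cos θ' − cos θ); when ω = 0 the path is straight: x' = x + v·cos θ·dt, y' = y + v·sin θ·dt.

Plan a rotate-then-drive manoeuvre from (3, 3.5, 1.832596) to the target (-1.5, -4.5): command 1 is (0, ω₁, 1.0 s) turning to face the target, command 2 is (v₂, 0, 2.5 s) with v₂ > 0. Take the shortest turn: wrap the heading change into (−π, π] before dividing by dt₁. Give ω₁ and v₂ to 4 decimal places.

heading to target = atan2(-4.5−3.5, -1.5−3) = -2.0832
Δθ = wrap(-2.0832 − 1.8326) = 2.3674; ω₁ = Δθ/dt₁ = 2.3674
distance = √((-1.5−3)² + (-4.5−3.5)²) = 9.1788; v₂ = distance/dt₂ = 3.6715

ω₁ = 2.3674, v₂ = 3.6715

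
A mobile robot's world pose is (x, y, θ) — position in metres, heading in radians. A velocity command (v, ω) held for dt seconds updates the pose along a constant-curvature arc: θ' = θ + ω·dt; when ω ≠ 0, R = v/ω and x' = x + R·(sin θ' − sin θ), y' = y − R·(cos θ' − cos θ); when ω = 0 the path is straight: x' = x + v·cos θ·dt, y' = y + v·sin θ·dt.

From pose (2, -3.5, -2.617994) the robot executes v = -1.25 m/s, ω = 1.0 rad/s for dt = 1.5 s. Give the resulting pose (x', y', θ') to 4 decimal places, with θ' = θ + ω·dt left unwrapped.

θ' = -2.6180 + 1.0·1.5 = -1.1180
R = v/ω = -1.25/1.0 = -1.2500
x' = 2 + -1.2500·(sin -1.1180 − sin -2.6180) = 2.4990
y' = -3.5 − -1.2500·(cos -1.1180 − cos -2.6180) = -1.8706

(2.4990, -1.8706, -1.1180)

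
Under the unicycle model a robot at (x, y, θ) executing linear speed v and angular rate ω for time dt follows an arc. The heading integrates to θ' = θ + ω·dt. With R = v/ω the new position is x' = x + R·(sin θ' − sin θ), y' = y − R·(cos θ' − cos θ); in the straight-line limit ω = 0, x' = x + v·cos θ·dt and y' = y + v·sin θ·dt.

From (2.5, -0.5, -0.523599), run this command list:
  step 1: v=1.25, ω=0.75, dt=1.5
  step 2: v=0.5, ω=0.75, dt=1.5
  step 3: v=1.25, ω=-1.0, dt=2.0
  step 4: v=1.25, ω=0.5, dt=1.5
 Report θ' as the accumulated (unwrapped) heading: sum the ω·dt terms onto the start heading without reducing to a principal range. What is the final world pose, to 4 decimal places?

step 1: θ'=0.6014 (R=1.6667) → pose (4.2763, -0.4309, 0.6014)
step 2: θ'=1.7264 (R=0.6667) → pose (4.5577, 0.2222, 1.7264)
step 3: θ'=-0.2736 (R=-1.2500) → pose (6.1304, 1.6194, -0.2736)
step 4: θ'=0.4764 (R=2.5000) → pose (7.9523, 1.8048, 0.4764)

(7.9523, 1.8048, 0.4764)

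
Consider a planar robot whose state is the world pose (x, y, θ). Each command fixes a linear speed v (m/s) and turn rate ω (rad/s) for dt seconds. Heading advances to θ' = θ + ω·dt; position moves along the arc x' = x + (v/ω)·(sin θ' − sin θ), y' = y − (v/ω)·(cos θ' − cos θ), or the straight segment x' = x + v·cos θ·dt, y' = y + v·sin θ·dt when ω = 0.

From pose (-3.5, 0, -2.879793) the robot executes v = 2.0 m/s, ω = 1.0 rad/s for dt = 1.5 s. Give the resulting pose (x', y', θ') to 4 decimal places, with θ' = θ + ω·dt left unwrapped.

θ' = -2.8798 + 1.0·1.5 = -1.3798
R = v/ω = 2.0/1.0 = 2.0000
x' = -3.5 + 2.0000·(sin -1.3798 − sin -2.8798) = -4.9460
y' = 0 − 2.0000·(cos -1.3798 − cos -2.8798) = -2.3115

(-4.9460, -2.3115, -1.3798)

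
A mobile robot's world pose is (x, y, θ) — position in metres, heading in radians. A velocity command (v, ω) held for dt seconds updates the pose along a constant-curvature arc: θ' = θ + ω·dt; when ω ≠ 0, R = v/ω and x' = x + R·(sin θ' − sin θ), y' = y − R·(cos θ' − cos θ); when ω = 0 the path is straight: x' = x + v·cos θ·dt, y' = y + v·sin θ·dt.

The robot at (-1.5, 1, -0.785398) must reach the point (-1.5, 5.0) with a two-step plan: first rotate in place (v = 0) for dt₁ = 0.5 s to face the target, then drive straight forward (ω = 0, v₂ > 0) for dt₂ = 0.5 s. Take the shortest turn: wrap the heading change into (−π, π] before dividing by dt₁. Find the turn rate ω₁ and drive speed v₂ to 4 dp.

heading to target = atan2(5−1, -1.5−-1.5) = 1.5708
Δθ = wrap(1.5708 − -0.7854) = 2.3562; ω₁ = Δθ/dt₁ = 4.7124
distance = √((-1.5−-1.5)² + (5−1)²) = 4.0000; v₂ = distance/dt₂ = 8.0000

ω₁ = 4.7124, v₂ = 8.0000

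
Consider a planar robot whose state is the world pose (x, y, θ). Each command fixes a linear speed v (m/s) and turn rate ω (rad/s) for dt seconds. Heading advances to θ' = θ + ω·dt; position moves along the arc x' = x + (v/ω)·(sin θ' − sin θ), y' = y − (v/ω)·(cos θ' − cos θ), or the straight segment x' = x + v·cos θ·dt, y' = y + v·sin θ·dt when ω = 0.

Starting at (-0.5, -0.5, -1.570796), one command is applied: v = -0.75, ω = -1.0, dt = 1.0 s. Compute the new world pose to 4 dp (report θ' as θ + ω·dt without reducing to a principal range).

θ' = -1.5708 + -1.0·1.0 = -2.5708
R = v/ω = -0.75/-1.0 = 0.7500
x' = -0.5 + 0.7500·(sin -2.5708 − sin -1.5708) = -0.1552
y' = -0.5 − 0.7500·(cos -2.5708 − cos -1.5708) = 0.1311

(-0.1552, 0.1311, -2.5708)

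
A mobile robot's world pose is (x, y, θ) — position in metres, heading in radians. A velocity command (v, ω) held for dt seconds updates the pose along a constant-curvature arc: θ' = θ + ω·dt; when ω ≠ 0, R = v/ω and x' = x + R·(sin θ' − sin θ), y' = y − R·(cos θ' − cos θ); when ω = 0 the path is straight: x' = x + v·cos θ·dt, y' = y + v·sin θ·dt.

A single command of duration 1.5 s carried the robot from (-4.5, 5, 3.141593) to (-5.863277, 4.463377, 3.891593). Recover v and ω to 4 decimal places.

Δθ = 3.891593 − 3.141593 = 0.750000
ω = Δθ/dt = 0.750000/1.5 = 0.5000
R = Δx/(sin θ' − sin θ) = 2.0000
v = R·ω = 2.0000·0.5000 = 1.0000

v = 1.0000, ω = 0.5000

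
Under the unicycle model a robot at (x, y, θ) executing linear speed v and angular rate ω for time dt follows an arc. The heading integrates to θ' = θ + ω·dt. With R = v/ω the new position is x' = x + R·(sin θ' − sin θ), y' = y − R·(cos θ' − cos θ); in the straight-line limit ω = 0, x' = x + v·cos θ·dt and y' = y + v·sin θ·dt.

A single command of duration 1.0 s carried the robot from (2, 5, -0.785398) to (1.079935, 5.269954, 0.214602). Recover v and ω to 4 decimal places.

Δθ = 0.214602 − -0.785398 = 1.000000
ω = Δθ/dt = 1.000000/1.0 = 1.0000
R = Δx/(sin θ' − sin θ) = -1.0000
v = R·ω = -1.0000·1.0000 = -1.0000

v = -1.0000, ω = 1.0000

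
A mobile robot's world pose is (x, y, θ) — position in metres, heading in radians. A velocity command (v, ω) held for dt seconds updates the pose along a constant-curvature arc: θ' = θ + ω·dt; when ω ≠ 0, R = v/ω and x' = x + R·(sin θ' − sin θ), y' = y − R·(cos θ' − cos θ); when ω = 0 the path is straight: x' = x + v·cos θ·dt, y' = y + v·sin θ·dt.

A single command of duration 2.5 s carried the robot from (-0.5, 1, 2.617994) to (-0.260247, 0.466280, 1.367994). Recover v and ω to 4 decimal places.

v = -0.2500, ω = -0.5000

Δθ = 1.367994 − 2.617994 = -1.250000
ω = Δθ/dt = -1.250000/2.5 = -0.5000
R = −Δy/(cos θ' − cos θ) = 0.5000
v = R·ω = 0.5000·-0.5000 = -0.2500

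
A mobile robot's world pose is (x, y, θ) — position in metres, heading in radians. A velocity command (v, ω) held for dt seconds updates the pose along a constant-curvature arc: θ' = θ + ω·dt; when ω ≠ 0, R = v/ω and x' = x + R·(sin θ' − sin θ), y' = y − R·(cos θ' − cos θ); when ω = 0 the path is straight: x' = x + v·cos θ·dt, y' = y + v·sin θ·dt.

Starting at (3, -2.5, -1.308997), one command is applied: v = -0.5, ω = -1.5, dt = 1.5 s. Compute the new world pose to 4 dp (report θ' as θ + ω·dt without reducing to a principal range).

θ' = -1.3090 + -1.5·1.5 = -3.5590
R = v/ω = -0.5/-1.5 = 0.3333
x' = 3 + 0.3333·(sin -3.5590 − sin -1.3090) = 3.4571
y' = -2.5 − 0.3333·(cos -3.5590 − cos -1.3090) = -2.1090

(3.4571, -2.1090, -3.5590)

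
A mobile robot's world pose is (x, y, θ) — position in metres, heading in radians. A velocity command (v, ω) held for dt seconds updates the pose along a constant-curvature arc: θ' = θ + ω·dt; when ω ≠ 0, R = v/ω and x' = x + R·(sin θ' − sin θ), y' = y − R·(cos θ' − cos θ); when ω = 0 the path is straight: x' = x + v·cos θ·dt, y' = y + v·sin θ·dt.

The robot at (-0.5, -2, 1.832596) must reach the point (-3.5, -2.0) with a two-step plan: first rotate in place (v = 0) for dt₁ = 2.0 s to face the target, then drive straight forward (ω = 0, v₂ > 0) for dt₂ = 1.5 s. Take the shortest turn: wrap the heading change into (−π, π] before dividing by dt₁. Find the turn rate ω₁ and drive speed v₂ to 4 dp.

ω₁ = 0.6545, v₂ = 2.0000

heading to target = atan2(-2−-2, -3.5−-0.5) = 3.1416
Δθ = wrap(3.1416 − 1.8326) = 1.3090; ω₁ = Δθ/dt₁ = 0.6545
distance = √((-3.5−-0.5)² + (-2−-2)²) = 3.0000; v₂ = distance/dt₂ = 2.0000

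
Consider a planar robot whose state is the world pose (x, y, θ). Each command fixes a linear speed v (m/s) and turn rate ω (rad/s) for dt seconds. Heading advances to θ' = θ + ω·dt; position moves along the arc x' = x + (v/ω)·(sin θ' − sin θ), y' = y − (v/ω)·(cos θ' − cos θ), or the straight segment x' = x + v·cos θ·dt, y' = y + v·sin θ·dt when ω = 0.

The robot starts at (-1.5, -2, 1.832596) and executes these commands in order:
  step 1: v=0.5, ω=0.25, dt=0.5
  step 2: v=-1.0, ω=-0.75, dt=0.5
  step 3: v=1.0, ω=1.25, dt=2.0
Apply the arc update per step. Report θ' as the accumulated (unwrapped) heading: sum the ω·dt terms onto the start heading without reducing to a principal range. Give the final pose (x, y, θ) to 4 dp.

(-2.9277, -1.7887, 4.0826)

step 1: θ'=1.9576 (R=2.0000) → pose (-1.5796, -1.7632, 1.9576)
step 2: θ'=1.5826 (R=1.3333) → pose (-1.4812, -2.2504, 1.5826)
step 3: θ'=4.0826 (R=0.8000) → pose (-2.9277, -1.7887, 4.0826)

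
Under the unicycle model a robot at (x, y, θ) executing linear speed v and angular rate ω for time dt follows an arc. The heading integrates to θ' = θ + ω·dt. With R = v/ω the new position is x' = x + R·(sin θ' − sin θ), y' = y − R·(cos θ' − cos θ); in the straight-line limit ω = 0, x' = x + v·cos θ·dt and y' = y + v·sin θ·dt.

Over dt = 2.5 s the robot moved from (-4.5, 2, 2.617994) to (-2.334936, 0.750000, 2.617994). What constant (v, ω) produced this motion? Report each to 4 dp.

Δθ = 2.617994 − 2.617994 = 0.000000
ω = Δθ/dt = 0.000000/2.5 = 0.0000
ω = 0 → v = (Δx·cos θ + Δy·sin θ)/dt = -1.0000

v = -1.0000, ω = 0.0000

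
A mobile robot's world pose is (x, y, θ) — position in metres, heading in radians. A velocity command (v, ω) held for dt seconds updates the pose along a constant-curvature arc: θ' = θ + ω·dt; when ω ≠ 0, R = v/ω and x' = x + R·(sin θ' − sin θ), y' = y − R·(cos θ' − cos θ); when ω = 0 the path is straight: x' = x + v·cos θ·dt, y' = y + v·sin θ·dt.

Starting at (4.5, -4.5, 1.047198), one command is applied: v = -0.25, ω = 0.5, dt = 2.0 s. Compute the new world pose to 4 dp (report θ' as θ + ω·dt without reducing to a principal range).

θ' = 1.0472 + 0.5·2.0 = 2.0472
R = v/ω = -0.25/0.5 = -0.5000
x' = 4.5 + -0.5000·(sin 2.0472 − sin 1.0472) = 4.4887
y' = -4.5 − -0.5000·(cos 2.0472 − cos 1.0472) = -4.9793

(4.4887, -4.9793, 2.0472)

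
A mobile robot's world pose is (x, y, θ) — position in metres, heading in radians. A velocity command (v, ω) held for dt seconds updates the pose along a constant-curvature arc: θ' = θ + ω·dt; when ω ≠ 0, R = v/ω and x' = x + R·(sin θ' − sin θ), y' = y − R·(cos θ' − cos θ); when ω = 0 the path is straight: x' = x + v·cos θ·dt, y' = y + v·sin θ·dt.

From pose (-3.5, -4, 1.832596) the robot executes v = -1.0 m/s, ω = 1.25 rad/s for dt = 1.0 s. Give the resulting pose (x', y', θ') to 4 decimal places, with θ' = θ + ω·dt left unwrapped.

(-2.7744, -4.5916, 3.0826)

θ' = 1.8326 + 1.25·1.0 = 3.0826
R = v/ω = -1.0/1.25 = -0.8000
x' = -3.5 + -0.8000·(sin 3.0826 − sin 1.8326) = -2.7744
y' = -4 − -0.8000·(cos 3.0826 − cos 1.8326) = -4.5916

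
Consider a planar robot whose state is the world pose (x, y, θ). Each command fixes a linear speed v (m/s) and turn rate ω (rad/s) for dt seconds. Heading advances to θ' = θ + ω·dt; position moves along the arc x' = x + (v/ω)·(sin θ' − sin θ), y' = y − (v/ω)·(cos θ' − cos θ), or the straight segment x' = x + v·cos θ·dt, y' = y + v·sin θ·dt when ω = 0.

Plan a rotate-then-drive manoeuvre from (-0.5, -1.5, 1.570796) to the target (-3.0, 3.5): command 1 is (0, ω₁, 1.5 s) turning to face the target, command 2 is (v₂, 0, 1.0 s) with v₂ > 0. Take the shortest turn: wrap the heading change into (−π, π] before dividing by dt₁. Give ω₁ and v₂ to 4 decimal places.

ω₁ = 0.3091, v₂ = 5.5902

heading to target = atan2(3.5−-1.5, -3−-0.5) = 2.0344
Δθ = wrap(2.0344 − 1.5708) = 0.4636; ω₁ = Δθ/dt₁ = 0.3091
distance = √((-3−-0.5)² + (3.5−-1.5)²) = 5.5902; v₂ = distance/dt₂ = 5.5902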